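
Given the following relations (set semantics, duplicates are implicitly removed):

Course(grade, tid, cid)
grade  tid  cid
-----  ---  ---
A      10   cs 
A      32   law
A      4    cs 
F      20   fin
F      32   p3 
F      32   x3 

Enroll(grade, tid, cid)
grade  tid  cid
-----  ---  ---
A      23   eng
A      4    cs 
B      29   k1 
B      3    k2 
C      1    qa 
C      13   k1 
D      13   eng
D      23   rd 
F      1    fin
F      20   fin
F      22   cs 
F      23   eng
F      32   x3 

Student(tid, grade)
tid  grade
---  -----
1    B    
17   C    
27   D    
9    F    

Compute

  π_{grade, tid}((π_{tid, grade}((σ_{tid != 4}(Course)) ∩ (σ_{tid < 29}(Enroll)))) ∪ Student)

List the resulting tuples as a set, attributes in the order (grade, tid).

{(B, 1), (C, 17), (D, 27), (F, 20), (F, 9)}

σ[tid != 4]: keep tuples satisfying tid != 4 → {(A, 10, cs), (A, 32, law), (F, 20, fin), (F, 32, p3), (F, 32, x3)}
σ[tid < 29]: keep tuples satisfying tid < 29 → {(A, 23, eng), (A, 4, cs), (B, 3, k2), (C, 1, qa), (C, 13, k1), (D, 13, eng), (D, 23, rd), (F, 1, fin), (F, 20, fin), (F, 22, cs), (F, 23, eng)}
Taking the intersection: {(F, 20, fin)}
Projecting to tid, grade: {(20, F)}
Taking the union: {(1, B), (17, C), (20, F), (27, D), (9, F)}
Projecting to grade, tid: {(B, 1), (C, 17), (D, 27), (F, 20), (F, 9)}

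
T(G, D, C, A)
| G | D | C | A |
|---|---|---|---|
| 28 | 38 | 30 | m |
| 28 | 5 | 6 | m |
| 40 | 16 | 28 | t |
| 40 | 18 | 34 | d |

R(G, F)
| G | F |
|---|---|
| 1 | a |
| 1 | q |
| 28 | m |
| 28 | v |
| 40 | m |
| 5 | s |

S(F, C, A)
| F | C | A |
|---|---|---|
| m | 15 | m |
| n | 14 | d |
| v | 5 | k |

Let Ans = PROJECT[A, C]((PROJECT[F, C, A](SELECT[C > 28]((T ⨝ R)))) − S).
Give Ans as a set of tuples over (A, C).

T ⋈ R (natural join on G): {(28, 38, 30, m, m), (28, 38, 30, m, v), (28, 5, 6, m, m), (28, 5, 6, m, v), (40, 16, 28, t, m), (40, 18, 34, d, m)}
Selection C > 28: {(28, 38, 30, m, m), (28, 38, 30, m, v), (40, 18, 34, d, m)}
Keep only column(s) F, C, A: {(m, 30, m), (m, 34, d), (v, 30, m)}
Set difference of the two operands is {(m, 30, m), (m, 34, d), (v, 30, m)}.
Keep only column(s) A, C (1 duplicate(s) eliminated): {(d, 34), (m, 30)}

{(d, 34), (m, 30)}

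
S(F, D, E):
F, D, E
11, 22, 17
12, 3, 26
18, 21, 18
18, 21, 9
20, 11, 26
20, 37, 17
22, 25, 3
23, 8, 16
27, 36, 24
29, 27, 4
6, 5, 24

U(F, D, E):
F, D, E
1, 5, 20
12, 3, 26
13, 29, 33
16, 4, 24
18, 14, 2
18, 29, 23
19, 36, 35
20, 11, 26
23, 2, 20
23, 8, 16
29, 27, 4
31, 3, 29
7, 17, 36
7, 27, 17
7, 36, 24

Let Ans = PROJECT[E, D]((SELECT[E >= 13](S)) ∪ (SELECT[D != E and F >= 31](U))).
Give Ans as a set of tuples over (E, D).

{(16, 8), (17, 22), (17, 37), (18, 21), (24, 36), (24, 5), (26, 11), (26, 3), (29, 3)}

Apply σ_{E >= 13}; surviving tuples: {(11, 22, 17), (12, 3, 26), (18, 21, 18), (20, 11, 26), (20, 37, 17), (23, 8, 16), (27, 36, 24), (6, 5, 24)}
Apply σ_{D != E and F >= 31}; surviving tuples: {(31, 3, 29)}
Taking the union: {(11, 22, 17), (12, 3, 26), (18, 21, 18), (20, 11, 26), (20, 37, 17), (23, 8, 16), (27, 36, 24), (31, 3, 29), (6, 5, 24)}
Projecting to E, D: {(16, 8), (17, 22), (17, 37), (18, 21), (24, 36), (24, 5), (26, 11), (26, 3), (29, 3)}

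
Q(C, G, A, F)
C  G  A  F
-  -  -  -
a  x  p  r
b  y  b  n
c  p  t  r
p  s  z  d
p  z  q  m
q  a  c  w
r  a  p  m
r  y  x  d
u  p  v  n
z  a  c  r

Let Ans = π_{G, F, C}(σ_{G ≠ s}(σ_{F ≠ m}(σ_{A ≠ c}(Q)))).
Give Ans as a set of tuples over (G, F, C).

{(p, n, u), (p, r, c), (x, r, a), (y, d, r), (y, n, b)}

Apply σ_{A ≠ c}; surviving tuples: {(a, x, p, r), (b, y, b, n), (c, p, t, r), (p, s, z, d), (p, z, q, m), (r, a, p, m), (r, y, x, d), (u, p, v, n)}
Apply σ_{F ≠ m}; surviving tuples: {(a, x, p, r), (b, y, b, n), (c, p, t, r), (p, s, z, d), (r, y, x, d), (u, p, v, n)}
Apply σ_{G ≠ s}; surviving tuples: {(a, x, p, r), (b, y, b, n), (c, p, t, r), (r, y, x, d), (u, p, v, n)}
π[G, F, C]: project onto (G, F, C) → {(p, n, u), (p, r, c), (x, r, a), (y, d, r), (y, n, b)}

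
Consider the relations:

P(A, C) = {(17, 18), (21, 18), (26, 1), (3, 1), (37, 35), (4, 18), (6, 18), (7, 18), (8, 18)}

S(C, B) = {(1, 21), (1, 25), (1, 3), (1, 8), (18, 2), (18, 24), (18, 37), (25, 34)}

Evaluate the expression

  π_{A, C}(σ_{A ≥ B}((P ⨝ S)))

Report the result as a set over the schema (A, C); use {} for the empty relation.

{(17, 18), (21, 18), (26, 1), (3, 1), (4, 18), (6, 18), (7, 18), (8, 18)}

Joining P and S on C yields {(17, 18, 2), (17, 18, 24), (17, 18, 37), (21, 18, 2), (21, 18, 24), (21, 18, 37), (26, 1, 21), (26, 1, 25), (26, 1, 3), (26, 1, 8), (3, 1, 21), (3, 1, 25), (3, 1, 3), (3, 1, 8), (4, 18, 2), (4, 18, 24), (4, 18, 37), (6, 18, 2), (6, 18, 24), (6, 18, 37), (7, 18, 2), (7, 18, 24), (7, 18, 37), (8, 18, 2), (8, 18, 24), (8, 18, 37)}.
Selection A ≥ B: {(17, 18, 2), (21, 18, 2), (26, 1, 21), (26, 1, 25), (26, 1, 3), (26, 1, 8), (3, 1, 3), (4, 18, 2), (6, 18, 2), (7, 18, 2), (8, 18, 2)}
π[A, C]: project onto (A, C) (3 duplicate(s) eliminated) → {(17, 18), (21, 18), (26, 1), (3, 1), (4, 18), (6, 18), (7, 18), (8, 18)}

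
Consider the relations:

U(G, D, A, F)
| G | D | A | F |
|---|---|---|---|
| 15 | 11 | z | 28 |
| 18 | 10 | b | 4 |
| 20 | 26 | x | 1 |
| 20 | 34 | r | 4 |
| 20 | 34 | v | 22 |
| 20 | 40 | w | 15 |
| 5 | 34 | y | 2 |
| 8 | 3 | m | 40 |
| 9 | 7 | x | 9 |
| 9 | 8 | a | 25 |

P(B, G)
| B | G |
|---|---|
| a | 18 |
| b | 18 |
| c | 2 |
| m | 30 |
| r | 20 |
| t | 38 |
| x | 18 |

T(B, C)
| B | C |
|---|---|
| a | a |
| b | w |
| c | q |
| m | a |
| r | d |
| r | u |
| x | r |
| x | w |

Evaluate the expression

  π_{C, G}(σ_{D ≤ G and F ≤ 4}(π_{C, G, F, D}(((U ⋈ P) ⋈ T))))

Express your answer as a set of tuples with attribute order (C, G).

{(a, 18), (r, 18), (w, 18)}

Natural join on G: {(18, 10, b, 4, a), (18, 10, b, 4, b), (18, 10, b, 4, x), (20, 26, x, 1, r), (20, 34, r, 4, r), (20, 34, v, 22, r), (20, 40, w, 15, r)}
Natural join on B: {(18, 10, b, 4, a, a), (18, 10, b, 4, b, w), (18, 10, b, 4, x, r), (18, 10, b, 4, x, w), (20, 26, x, 1, r, d), (20, 26, x, 1, r, u), (20, 34, r, 4, r, d), (20, 34, r, 4, r, u), (20, 34, v, 22, r, d), (20, 34, v, 22, r, u), (20, 40, w, 15, r, d), (20, 40, w, 15, r, u)}
Keep only column(s) C, G, F, D (1 duplicate(s) eliminated): {(a, 18, 4, 10), (d, 20, 1, 26), (d, 20, 15, 40), (d, 20, 22, 34), (d, 20, 4, 34), (r, 18, 4, 10), (u, 20, 1, 26), (u, 20, 15, 40), (u, 20, 22, 34), (u, 20, 4, 34), (w, 18, 4, 10)}
σ[D ≤ G and F ≤ 4]: keep tuples satisfying D ≤ G and F ≤ 4 → {(a, 18, 4, 10), (r, 18, 4, 10), (w, 18, 4, 10)}
Keep only column(s) C, G: {(a, 18), (r, 18), (w, 18)}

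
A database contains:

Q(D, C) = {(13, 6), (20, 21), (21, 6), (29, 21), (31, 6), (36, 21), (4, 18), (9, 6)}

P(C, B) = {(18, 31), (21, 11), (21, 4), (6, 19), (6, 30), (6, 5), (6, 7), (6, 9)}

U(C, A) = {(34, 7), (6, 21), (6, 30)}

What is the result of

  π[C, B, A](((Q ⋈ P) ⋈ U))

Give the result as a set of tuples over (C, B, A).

{(6, 19, 21), (6, 19, 30), (6, 30, 21), (6, 30, 30), (6, 5, 21), (6, 5, 30), (6, 7, 21), (6, 7, 30), (6, 9, 21), (6, 9, 30)}

Q ⋈ P (natural join on C): {(13, 6, 19), (13, 6, 30), (13, 6, 5), (13, 6, 7), (13, 6, 9), (20, 21, 11), (20, 21, 4), (21, 6, 19), (21, 6, 30), (21, 6, 5), (21, 6, 7), (21, 6, 9), (29, 21, 11), (29, 21, 4), (31, 6, 19), (31, 6, 30), (31, 6, 5), (31, 6, 7), (31, 6, 9), (36, 21, 11), (36, 21, 4), (4, 18, 31), (9, 6, 19), (9, 6, 30), (9, 6, 5), (9, 6, 7), (9, 6, 9)}
(Q ⋈ P) ⋈ U (natural join on C): {(13, 6, 19, 21), (13, 6, 19, 30), (13, 6, 30, 21), (13, 6, 30, 30), (13, 6, 5, 21), (13, 6, 5, 30), (13, 6, 7, 21), (13, 6, 7, 30), (13, 6, 9, 21), (13, 6, 9, 30), (21, 6, 19, 21), (21, 6, 19, 30), (21, 6, 30, 21), (21, 6, 30, 30), (21, 6, 5, 21), (21, 6, 5, 30), (21, 6, 7, 21), (21, 6, 7, 30), (21, 6, 9, 21), (21, 6, 9, 30), (31, 6, 19, 21), (31, 6, 19, 30), (31, 6, 30, 21), (31, 6, 30, 30), (31, 6, 5, 21), (31, 6, 5, 30), (31, 6, 7, 21), (31, 6, 7, 30), (31, 6, 9, 21), (31, 6, 9, 30), (9, 6, 19, 21), (9, 6, 19, 30), (9, 6, 30, 21), (9, 6, 30, 30), (9, 6, 5, 21), (9, 6, 5, 30), (9, 6, 7, 21), (9, 6, 7, 30), (9, 6, 9, 21), (9, 6, 9, 30)}
Projecting to C, B, A (30 duplicate(s) eliminated): {(6, 19, 21), (6, 19, 30), (6, 30, 21), (6, 30, 30), (6, 5, 21), (6, 5, 30), (6, 7, 21), (6, 7, 30), (6, 9, 21), (6, 9, 30)}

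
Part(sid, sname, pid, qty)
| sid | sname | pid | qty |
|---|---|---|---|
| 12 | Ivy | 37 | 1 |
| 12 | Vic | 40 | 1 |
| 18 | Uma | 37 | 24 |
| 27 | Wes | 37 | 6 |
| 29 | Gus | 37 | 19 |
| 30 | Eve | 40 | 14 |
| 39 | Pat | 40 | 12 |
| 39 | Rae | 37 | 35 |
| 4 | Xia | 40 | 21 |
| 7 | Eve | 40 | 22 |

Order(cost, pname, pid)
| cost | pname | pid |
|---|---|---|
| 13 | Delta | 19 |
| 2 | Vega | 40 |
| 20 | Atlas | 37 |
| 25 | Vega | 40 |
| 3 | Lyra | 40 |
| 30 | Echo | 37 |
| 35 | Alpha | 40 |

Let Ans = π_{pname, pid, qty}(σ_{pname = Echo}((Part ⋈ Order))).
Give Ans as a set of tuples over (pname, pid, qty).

Joining Part and Order on pid yields {(12, Ivy, 37, 1, 20, Atlas), (12, Ivy, 37, 1, 30, Echo), (12, Vic, 40, 1, 2, Vega), (12, Vic, 40, 1, 25, Vega), (12, Vic, 40, 1, 3, Lyra), (12, Vic, 40, 1, 35, Alpha), (18, Uma, 37, 24, 20, Atlas), (18, Uma, 37, 24, 30, Echo), (27, Wes, 37, 6, 20, Atlas), (27, Wes, 37, 6, 30, Echo), (29, Gus, 37, 19, 20, Atlas), (29, Gus, 37, 19, 30, Echo), (30, Eve, 40, 14, 2, Vega), (30, Eve, 40, 14, 25, Vega), (30, Eve, 40, 14, 3, Lyra), (30, Eve, 40, 14, 35, Alpha), (39, Pat, 40, 12, 2, Vega), (39, Pat, 40, 12, 25, Vega), (39, Pat, 40, 12, 3, Lyra), (39, Pat, 40, 12, 35, Alpha), (39, Rae, 37, 35, 20, Atlas), (39, Rae, 37, 35, 30, Echo), (4, Xia, 40, 21, 2, Vega), (4, Xia, 40, 21, 25, Vega), (4, Xia, 40, 21, 3, Lyra), (4, Xia, 40, 21, 35, Alpha), (7, Eve, 40, 22, 2, Vega), (7, Eve, 40, 22, 25, Vega), (7, Eve, 40, 22, 3, Lyra), (7, Eve, 40, 22, 35, Alpha)}.
Filtering on pname = Echo leaves {(12, Ivy, 37, 1, 30, Echo), (18, Uma, 37, 24, 30, Echo), (27, Wes, 37, 6, 30, Echo), (29, Gus, 37, 19, 30, Echo), (39, Rae, 37, 35, 30, Echo)}.
Keep only column(s) pname, pid, qty: {(Echo, 37, 1), (Echo, 37, 19), (Echo, 37, 24), (Echo, 37, 35), (Echo, 37, 6)}

{(Echo, 37, 1), (Echo, 37, 19), (Echo, 37, 24), (Echo, 37, 35), (Echo, 37, 6)}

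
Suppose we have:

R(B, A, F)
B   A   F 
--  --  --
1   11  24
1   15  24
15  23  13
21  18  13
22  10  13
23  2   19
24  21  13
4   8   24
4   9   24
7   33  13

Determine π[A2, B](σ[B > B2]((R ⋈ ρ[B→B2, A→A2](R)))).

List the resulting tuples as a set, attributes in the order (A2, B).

{(10, 24), (11, 4), (15, 4), (18, 22), (18, 24), (23, 21), (23, 22), (23, 24), (33, 15), (33, 21), (33, 22), (33, 24)}

ρ[B→B2, A→A2]: schema becomes (B2, A2, F); tuples unchanged.
Joining R and ρ[B→B2, A→A2](R) on F yields {(1, 11, 24, 1, 11), (1, 11, 24, 1, 15), (1, 11, 24, 4, 8), (1, 11, 24, 4, 9), (1, 15, 24, 1, 11), (1, 15, 24, 1, 15), (1, 15, 24, 4, 8), (1, 15, 24, 4, 9), (15, 23, 13, 15, 23), (15, 23, 13, 21, 18), (15, 23, 13, 22, 10), (15, 23, 13, 24, 21), (15, 23, 13, 7, 33), (21, 18, 13, 15, 23), (21, 18, 13, 21, 18), (21, 18, 13, 22, 10), (21, 18, 13, 24, 21), (21, 18, 13, 7, 33), (22, 10, 13, 15, 23), (22, 10, 13, 21, 18), (22, 10, 13, 22, 10), (22, 10, 13, 24, 21), (22, 10, 13, 7, 33), (23, 2, 19, 23, 2), (24, 21, 13, 15, 23), (24, 21, 13, 21, 18), (24, 21, 13, 22, 10), (24, 21, 13, 24, 21), (24, 21, 13, 7, 33), (4, 8, 24, 1, 11), (4, 8, 24, 1, 15), (4, 8, 24, 4, 8), (4, 8, 24, 4, 9), (4, 9, 24, 1, 11), (4, 9, 24, 1, 15), (4, 9, 24, 4, 8), (4, 9, 24, 4, 9), (7, 33, 13, 15, 23), (7, 33, 13, 21, 18), (7, 33, 13, 22, 10), (7, 33, 13, 24, 21), (7, 33, 13, 7, 33)}.
σ[B > B2]: keep tuples satisfying B > B2 → {(15, 23, 13, 7, 33), (21, 18, 13, 15, 23), (21, 18, 13, 7, 33), (22, 10, 13, 15, 23), (22, 10, 13, 21, 18), (22, 10, 13, 7, 33), (24, 21, 13, 15, 23), (24, 21, 13, 21, 18), (24, 21, 13, 22, 10), (24, 21, 13, 7, 33), (4, 8, 24, 1, 11), (4, 8, 24, 1, 15), (4, 9, 24, 1, 11), (4, 9, 24, 1, 15)}
Projecting to A2, B (2 duplicate(s) eliminated): {(10, 24), (11, 4), (15, 4), (18, 22), (18, 24), (23, 21), (23, 22), (23, 24), (33, 15), (33, 21), (33, 22), (33, 24)}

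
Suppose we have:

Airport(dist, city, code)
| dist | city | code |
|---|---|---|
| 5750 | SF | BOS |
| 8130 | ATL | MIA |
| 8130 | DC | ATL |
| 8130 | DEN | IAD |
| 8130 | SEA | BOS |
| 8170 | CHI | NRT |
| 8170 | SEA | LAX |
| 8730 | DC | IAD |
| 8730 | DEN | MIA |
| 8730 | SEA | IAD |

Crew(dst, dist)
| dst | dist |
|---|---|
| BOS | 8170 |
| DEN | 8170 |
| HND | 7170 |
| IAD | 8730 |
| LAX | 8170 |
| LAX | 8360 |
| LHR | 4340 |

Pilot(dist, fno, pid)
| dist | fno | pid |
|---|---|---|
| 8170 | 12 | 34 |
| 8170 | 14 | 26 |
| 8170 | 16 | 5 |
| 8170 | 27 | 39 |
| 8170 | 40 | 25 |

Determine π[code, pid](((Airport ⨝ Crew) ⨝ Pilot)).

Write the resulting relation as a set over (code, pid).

Joining Airport and Crew on dist yields {(8170, CHI, NRT, BOS), (8170, CHI, NRT, DEN), (8170, CHI, NRT, LAX), (8170, SEA, LAX, BOS), (8170, SEA, LAX, DEN), (8170, SEA, LAX, LAX), (8730, DC, IAD, IAD), (8730, DEN, MIA, IAD), (8730, SEA, IAD, IAD)}.
Joining (Airport ⨝ Crew) and Pilot on dist yields {(8170, CHI, NRT, BOS, 12, 34), (8170, CHI, NRT, BOS, 14, 26), (8170, CHI, NRT, BOS, 16, 5), (8170, CHI, NRT, BOS, 27, 39), (8170, CHI, NRT, BOS, 40, 25), (8170, CHI, NRT, DEN, 12, 34), (8170, CHI, NRT, DEN, 14, 26), (8170, CHI, NRT, DEN, 16, 5), (8170, CHI, NRT, DEN, 27, 39), (8170, CHI, NRT, DEN, 40, 25), (8170, CHI, NRT, LAX, 12, 34), (8170, CHI, NRT, LAX, 14, 26), (8170, CHI, NRT, LAX, 16, 5), (8170, CHI, NRT, LAX, 27, 39), (8170, CHI, NRT, LAX, 40, 25), (8170, SEA, LAX, BOS, 12, 34), (8170, SEA, LAX, BOS, 14, 26), (8170, SEA, LAX, BOS, 16, 5), (8170, SEA, LAX, BOS, 27, 39), (8170, SEA, LAX, BOS, 40, 25), (8170, SEA, LAX, DEN, 12, 34), (8170, SEA, LAX, DEN, 14, 26), (8170, SEA, LAX, DEN, 16, 5), (8170, SEA, LAX, DEN, 27, 39), (8170, SEA, LAX, DEN, 40, 25), (8170, SEA, LAX, LAX, 12, 34), (8170, SEA, LAX, LAX, 14, 26), (8170, SEA, LAX, LAX, 16, 5), (8170, SEA, LAX, LAX, 27, 39), (8170, SEA, LAX, LAX, 40, 25)}.
Projecting to code, pid (20 duplicate(s) eliminated): {(LAX, 25), (LAX, 26), (LAX, 34), (LAX, 39), (LAX, 5), (NRT, 25), (NRT, 26), (NRT, 34), (NRT, 39), (NRT, 5)}

{(LAX, 25), (LAX, 26), (LAX, 34), (LAX, 39), (LAX, 5), (NRT, 25), (NRT, 26), (NRT, 34), (NRT, 39), (NRT, 5)}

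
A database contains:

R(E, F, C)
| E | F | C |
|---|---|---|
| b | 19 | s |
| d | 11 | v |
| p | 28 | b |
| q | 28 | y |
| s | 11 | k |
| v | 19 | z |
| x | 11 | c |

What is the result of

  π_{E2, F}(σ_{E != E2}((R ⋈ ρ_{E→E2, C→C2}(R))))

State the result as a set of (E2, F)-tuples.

{(b, 19), (d, 11), (p, 28), (q, 28), (s, 11), (v, 19), (x, 11)}

ρ[E→E2, C→C2]: schema becomes (E2, F, C2); tuples unchanged.
R ⋈ ρ_{E→E2, C→C2}(R) (natural join on F): {(b, 19, s, b, s), (b, 19, s, v, z), (d, 11, v, d, v), (d, 11, v, s, k), (d, 11, v, x, c), (p, 28, b, p, b), (p, 28, b, q, y), (q, 28, y, p, b), (q, 28, y, q, y), (s, 11, k, d, v), (s, 11, k, s, k), (s, 11, k, x, c), (v, 19, z, b, s), (v, 19, z, v, z), (x, 11, c, d, v), (x, 11, c, s, k), (x, 11, c, x, c)}
Filtering on E != E2 leaves {(b, 19, s, v, z), (d, 11, v, s, k), (d, 11, v, x, c), (p, 28, b, q, y), (q, 28, y, p, b), (s, 11, k, d, v), (s, 11, k, x, c), (v, 19, z, b, s), (x, 11, c, d, v), (x, 11, c, s, k)}.
π_{E2, F} gives {(b, 19), (d, 11), (p, 28), (q, 28), (s, 11), (v, 19), (x, 11)} (3 duplicate(s) eliminated).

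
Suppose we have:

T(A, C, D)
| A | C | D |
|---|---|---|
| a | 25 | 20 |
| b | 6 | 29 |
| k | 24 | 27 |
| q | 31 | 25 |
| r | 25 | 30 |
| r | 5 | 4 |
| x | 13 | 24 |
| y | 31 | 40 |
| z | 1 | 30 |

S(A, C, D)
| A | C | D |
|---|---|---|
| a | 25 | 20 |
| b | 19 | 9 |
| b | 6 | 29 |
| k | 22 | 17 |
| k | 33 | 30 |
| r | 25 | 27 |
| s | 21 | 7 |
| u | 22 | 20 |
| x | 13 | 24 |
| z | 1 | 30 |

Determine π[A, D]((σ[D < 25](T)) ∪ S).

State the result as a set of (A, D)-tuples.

Selection D < 25: {(a, 25, 20), (r, 5, 4), (x, 13, 24)}
Set union of the two operands is {(a, 25, 20), (b, 19, 9), (b, 6, 29), (k, 22, 17), (k, 33, 30), (r, 25, 27), (r, 5, 4), (s, 21, 7), (u, 22, 20), (x, 13, 24), (z, 1, 30)}.
Keep only column(s) A, D: {(a, 20), (b, 29), (b, 9), (k, 17), (k, 30), (r, 27), (r, 4), (s, 7), (u, 20), (x, 24), (z, 30)}

{(a, 20), (b, 29), (b, 9), (k, 17), (k, 30), (r, 27), (r, 4), (s, 7), (u, 20), (x, 24), (z, 30)}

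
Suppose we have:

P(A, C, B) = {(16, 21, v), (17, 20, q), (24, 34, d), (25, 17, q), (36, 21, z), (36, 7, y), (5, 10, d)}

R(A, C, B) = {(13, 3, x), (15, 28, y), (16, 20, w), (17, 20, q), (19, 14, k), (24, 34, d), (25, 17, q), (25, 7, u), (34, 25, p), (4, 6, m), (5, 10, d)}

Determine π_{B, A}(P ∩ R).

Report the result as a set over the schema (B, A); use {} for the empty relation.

Set intersection of the two operands is {(17, 20, q), (24, 34, d), (25, 17, q), (5, 10, d)}.
Keep only column(s) B, A: {(d, 24), (d, 5), (q, 17), (q, 25)}

{(d, 24), (d, 5), (q, 17), (q, 25)}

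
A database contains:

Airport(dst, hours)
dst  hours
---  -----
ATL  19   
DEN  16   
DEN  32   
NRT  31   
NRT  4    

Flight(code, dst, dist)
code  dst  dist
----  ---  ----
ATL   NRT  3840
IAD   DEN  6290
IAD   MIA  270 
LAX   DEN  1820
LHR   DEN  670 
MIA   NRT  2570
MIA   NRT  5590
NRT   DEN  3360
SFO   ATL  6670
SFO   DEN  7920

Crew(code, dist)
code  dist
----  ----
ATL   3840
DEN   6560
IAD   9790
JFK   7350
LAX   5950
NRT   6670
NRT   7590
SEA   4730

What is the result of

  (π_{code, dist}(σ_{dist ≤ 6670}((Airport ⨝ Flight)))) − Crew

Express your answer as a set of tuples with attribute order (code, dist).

{(IAD, 6290), (LAX, 1820), (LHR, 670), (MIA, 2570), (MIA, 5590), (NRT, 3360), (SFO, 6670)}

Joining Airport and Flight on dst yields {(ATL, 19, SFO, 6670), (DEN, 16, IAD, 6290), (DEN, 16, LAX, 1820), (DEN, 16, LHR, 670), (DEN, 16, NRT, 3360), (DEN, 16, SFO, 7920), (DEN, 32, IAD, 6290), (DEN, 32, LAX, 1820), (DEN, 32, LHR, 670), (DEN, 32, NRT, 3360), (DEN, 32, SFO, 7920), (NRT, 31, ATL, 3840), (NRT, 31, MIA, 2570), (NRT, 31, MIA, 5590), (NRT, 4, ATL, 3840), (NRT, 4, MIA, 2570), (NRT, 4, MIA, 5590)}.
Filtering on dist ≤ 6670 leaves {(ATL, 19, SFO, 6670), (DEN, 16, IAD, 6290), (DEN, 16, LAX, 1820), (DEN, 16, LHR, 670), (DEN, 16, NRT, 3360), (DEN, 32, IAD, 6290), (DEN, 32, LAX, 1820), (DEN, 32, LHR, 670), (DEN, 32, NRT, 3360), (NRT, 31, ATL, 3840), (NRT, 31, MIA, 2570), (NRT, 31, MIA, 5590), (NRT, 4, ATL, 3840), (NRT, 4, MIA, 2570), (NRT, 4, MIA, 5590)}.
π[code, dist]: project onto (code, dist) (7 duplicate(s) eliminated) → {(ATL, 3840), (IAD, 6290), (LAX, 1820), (LHR, 670), (MIA, 2570), (MIA, 5590), (NRT, 3360), (SFO, 6670)}
Difference: {(ATL, 3840), (IAD, 6290), (LAX, 1820), (LHR, 670), (MIA, 2570), (MIA, 5590), (NRT, 3360), (SFO, 6670)} with {(ATL, 3840), (DEN, 6560), (IAD, 9790), (JFK, 7350), (LAX, 5950), (NRT, 6670), (NRT, 7590), (SEA, 4730)} → {(IAD, 6290), (LAX, 1820), (LHR, 670), (MIA, 2570), (MIA, 5590), (NRT, 3360), (SFO, 6670)}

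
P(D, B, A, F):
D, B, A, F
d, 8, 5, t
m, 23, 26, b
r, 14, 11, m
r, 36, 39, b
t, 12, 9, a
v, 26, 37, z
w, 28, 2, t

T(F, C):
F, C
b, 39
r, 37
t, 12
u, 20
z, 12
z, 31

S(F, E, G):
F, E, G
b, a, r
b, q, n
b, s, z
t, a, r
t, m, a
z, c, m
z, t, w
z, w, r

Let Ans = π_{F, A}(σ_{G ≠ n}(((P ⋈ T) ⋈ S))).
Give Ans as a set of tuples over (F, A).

Joining P and T on F yields {(d, 8, 5, t, 12), (m, 23, 26, b, 39), (r, 36, 39, b, 39), (v, 26, 37, z, 12), (v, 26, 37, z, 31), (w, 28, 2, t, 12)}.
Joining (P ⋈ T) and S on F yields {(d, 8, 5, t, 12, a, r), (d, 8, 5, t, 12, m, a), (m, 23, 26, b, 39, a, r), (m, 23, 26, b, 39, q, n), (m, 23, 26, b, 39, s, z), (r, 36, 39, b, 39, a, r), (r, 36, 39, b, 39, q, n), (r, 36, 39, b, 39, s, z), (v, 26, 37, z, 12, c, m), (v, 26, 37, z, 12, t, w), (v, 26, 37, z, 12, w, r), (v, 26, 37, z, 31, c, m), (v, 26, 37, z, 31, t, w), (v, 26, 37, z, 31, w, r), (w, 28, 2, t, 12, a, r), (w, 28, 2, t, 12, m, a)}.
Selection G ≠ n: {(d, 8, 5, t, 12, a, r), (d, 8, 5, t, 12, m, a), (m, 23, 26, b, 39, a, r), (m, 23, 26, b, 39, s, z), (r, 36, 39, b, 39, a, r), (r, 36, 39, b, 39, s, z), (v, 26, 37, z, 12, c, m), (v, 26, 37, z, 12, t, w), (v, 26, 37, z, 12, w, r), (v, 26, 37, z, 31, c, m), (v, 26, 37, z, 31, t, w), (v, 26, 37, z, 31, w, r), (w, 28, 2, t, 12, a, r), (w, 28, 2, t, 12, m, a)}
π_{F, A} gives {(b, 26), (b, 39), (t, 2), (t, 5), (z, 37)} (9 duplicate(s) eliminated).

{(b, 26), (b, 39), (t, 2), (t, 5), (z, 37)}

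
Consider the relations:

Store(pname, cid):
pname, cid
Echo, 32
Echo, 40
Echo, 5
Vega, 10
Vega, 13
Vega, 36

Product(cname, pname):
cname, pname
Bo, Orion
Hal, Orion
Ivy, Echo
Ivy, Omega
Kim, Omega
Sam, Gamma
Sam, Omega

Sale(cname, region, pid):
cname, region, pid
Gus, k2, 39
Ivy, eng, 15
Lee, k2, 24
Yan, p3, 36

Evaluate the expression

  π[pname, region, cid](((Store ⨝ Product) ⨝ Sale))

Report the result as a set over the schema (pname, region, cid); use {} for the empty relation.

{(Echo, eng, 32), (Echo, eng, 40), (Echo, eng, 5)}

Joining Store and Product on pname yields {(Echo, 32, Ivy), (Echo, 40, Ivy), (Echo, 5, Ivy)}.
Joining (Store ⨝ Product) and Sale on cname yields {(Echo, 32, Ivy, eng, 15), (Echo, 40, Ivy, eng, 15), (Echo, 5, Ivy, eng, 15)}.
π_{pname, region, cid} gives {(Echo, eng, 32), (Echo, eng, 40), (Echo, eng, 5)}.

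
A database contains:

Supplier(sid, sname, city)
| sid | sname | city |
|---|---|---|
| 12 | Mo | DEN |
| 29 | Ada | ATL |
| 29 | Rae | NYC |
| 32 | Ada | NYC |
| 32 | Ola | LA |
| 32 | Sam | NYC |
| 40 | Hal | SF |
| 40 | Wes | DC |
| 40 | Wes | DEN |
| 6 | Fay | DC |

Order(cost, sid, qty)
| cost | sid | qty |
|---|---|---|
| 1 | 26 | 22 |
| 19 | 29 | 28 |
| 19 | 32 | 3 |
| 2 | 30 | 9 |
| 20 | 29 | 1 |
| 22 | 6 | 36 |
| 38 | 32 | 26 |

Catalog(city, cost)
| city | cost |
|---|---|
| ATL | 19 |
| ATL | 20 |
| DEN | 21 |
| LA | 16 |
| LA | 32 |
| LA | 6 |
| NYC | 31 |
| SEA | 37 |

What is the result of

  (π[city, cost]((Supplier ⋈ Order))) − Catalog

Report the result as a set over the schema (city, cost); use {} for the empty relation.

Supplier ⋈ Order (natural join on sid): {(29, Ada, ATL, 19, 28), (29, Ada, ATL, 20, 1), (29, Rae, NYC, 19, 28), (29, Rae, NYC, 20, 1), (32, Ada, NYC, 19, 3), (32, Ada, NYC, 38, 26), (32, Ola, LA, 19, 3), (32, Ola, LA, 38, 26), (32, Sam, NYC, 19, 3), (32, Sam, NYC, 38, 26), (6, Fay, DC, 22, 36)}
π[city, cost]: project onto (city, cost) (3 duplicate(s) eliminated) → {(ATL, 19), (ATL, 20), (DC, 22), (LA, 19), (LA, 38), (NYC, 19), (NYC, 20), (NYC, 38)}
Set difference of the two operands is {(DC, 22), (LA, 19), (LA, 38), (NYC, 19), (NYC, 20), (NYC, 38)}.

{(DC, 22), (LA, 19), (LA, 38), (NYC, 19), (NYC, 20), (NYC, 38)}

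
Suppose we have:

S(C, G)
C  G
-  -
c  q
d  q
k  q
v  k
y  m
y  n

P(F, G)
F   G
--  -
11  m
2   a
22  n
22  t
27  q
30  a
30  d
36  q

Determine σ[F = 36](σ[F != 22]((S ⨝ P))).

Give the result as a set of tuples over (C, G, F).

Natural join on G: {(c, q, 27), (c, q, 36), (d, q, 27), (d, q, 36), (k, q, 27), (k, q, 36), (y, m, 11), (y, n, 22)}
Selection F != 22: {(c, q, 27), (c, q, 36), (d, q, 27), (d, q, 36), (k, q, 27), (k, q, 36), (y, m, 11)}
Selection F = 36: {(c, q, 36), (d, q, 36), (k, q, 36)}

{(c, q, 36), (d, q, 36), (k, q, 36)}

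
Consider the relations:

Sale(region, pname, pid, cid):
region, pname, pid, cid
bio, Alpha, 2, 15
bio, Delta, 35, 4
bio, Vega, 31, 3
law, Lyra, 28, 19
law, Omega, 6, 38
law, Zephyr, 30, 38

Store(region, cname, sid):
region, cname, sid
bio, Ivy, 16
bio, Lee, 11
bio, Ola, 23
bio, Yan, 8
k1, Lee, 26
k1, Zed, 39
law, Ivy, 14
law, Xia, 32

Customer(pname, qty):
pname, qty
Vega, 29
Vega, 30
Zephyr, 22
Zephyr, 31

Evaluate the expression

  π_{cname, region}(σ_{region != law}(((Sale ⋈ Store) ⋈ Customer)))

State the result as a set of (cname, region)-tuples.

{(Ivy, bio), (Lee, bio), (Ola, bio), (Yan, bio)}

Natural join on region: {(bio, Alpha, 2, 15, Ivy, 16), (bio, Alpha, 2, 15, Lee, 11), (bio, Alpha, 2, 15, Ola, 23), (bio, Alpha, 2, 15, Yan, 8), (bio, Delta, 35, 4, Ivy, 16), (bio, Delta, 35, 4, Lee, 11), (bio, Delta, 35, 4, Ola, 23), (bio, Delta, 35, 4, Yan, 8), (bio, Vega, 31, 3, Ivy, 16), (bio, Vega, 31, 3, Lee, 11), (bio, Vega, 31, 3, Ola, 23), (bio, Vega, 31, 3, Yan, 8), (law, Lyra, 28, 19, Ivy, 14), (law, Lyra, 28, 19, Xia, 32), (law, Omega, 6, 38, Ivy, 14), (law, Omega, 6, 38, Xia, 32), (law, Zephyr, 30, 38, Ivy, 14), (law, Zephyr, 30, 38, Xia, 32)}
Natural join on pname: {(bio, Vega, 31, 3, Ivy, 16, 29), (bio, Vega, 31, 3, Ivy, 16, 30), (bio, Vega, 31, 3, Lee, 11, 29), (bio, Vega, 31, 3, Lee, 11, 30), (bio, Vega, 31, 3, Ola, 23, 29), (bio, Vega, 31, 3, Ola, 23, 30), (bio, Vega, 31, 3, Yan, 8, 29), (bio, Vega, 31, 3, Yan, 8, 30), (law, Zephyr, 30, 38, Ivy, 14, 22), (law, Zephyr, 30, 38, Ivy, 14, 31), (law, Zephyr, 30, 38, Xia, 32, 22), (law, Zephyr, 30, 38, Xia, 32, 31)}
Filtering on region != law leaves {(bio, Vega, 31, 3, Ivy, 16, 29), (bio, Vega, 31, 3, Ivy, 16, 30), (bio, Vega, 31, 3, Lee, 11, 29), (bio, Vega, 31, 3, Lee, 11, 30), (bio, Vega, 31, 3, Ola, 23, 29), (bio, Vega, 31, 3, Ola, 23, 30), (bio, Vega, 31, 3, Yan, 8, 29), (bio, Vega, 31, 3, Yan, 8, 30)}.
π[cname, region]: project onto (cname, region) (4 duplicate(s) eliminated) → {(Ivy, bio), (Lee, bio), (Ola, bio), (Yan, bio)}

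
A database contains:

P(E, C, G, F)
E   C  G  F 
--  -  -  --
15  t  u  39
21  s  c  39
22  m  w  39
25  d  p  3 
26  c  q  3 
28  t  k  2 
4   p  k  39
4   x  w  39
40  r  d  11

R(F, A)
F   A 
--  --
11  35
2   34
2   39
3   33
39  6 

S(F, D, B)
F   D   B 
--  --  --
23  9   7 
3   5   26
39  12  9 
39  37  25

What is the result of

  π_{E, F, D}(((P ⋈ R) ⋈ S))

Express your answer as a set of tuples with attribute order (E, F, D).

{(15, 39, 12), (15, 39, 37), (21, 39, 12), (21, 39, 37), (22, 39, 12), (22, 39, 37), (25, 3, 5), (26, 3, 5), (4, 39, 12), (4, 39, 37)}

Natural join on F: {(15, t, u, 39, 6), (21, s, c, 39, 6), (22, m, w, 39, 6), (25, d, p, 3, 33), (26, c, q, 3, 33), (28, t, k, 2, 34), (28, t, k, 2, 39), (4, p, k, 39, 6), (4, x, w, 39, 6), (40, r, d, 11, 35)}
Natural join on F: {(15, t, u, 39, 6, 12, 9), (15, t, u, 39, 6, 37, 25), (21, s, c, 39, 6, 12, 9), (21, s, c, 39, 6, 37, 25), (22, m, w, 39, 6, 12, 9), (22, m, w, 39, 6, 37, 25), (25, d, p, 3, 33, 5, 26), (26, c, q, 3, 33, 5, 26), (4, p, k, 39, 6, 12, 9), (4, p, k, 39, 6, 37, 25), (4, x, w, 39, 6, 12, 9), (4, x, w, 39, 6, 37, 25)}
Projecting to E, F, D (2 duplicate(s) eliminated): {(15, 39, 12), (15, 39, 37), (21, 39, 12), (21, 39, 37), (22, 39, 12), (22, 39, 37), (25, 3, 5), (26, 3, 5), (4, 39, 12), (4, 39, 37)}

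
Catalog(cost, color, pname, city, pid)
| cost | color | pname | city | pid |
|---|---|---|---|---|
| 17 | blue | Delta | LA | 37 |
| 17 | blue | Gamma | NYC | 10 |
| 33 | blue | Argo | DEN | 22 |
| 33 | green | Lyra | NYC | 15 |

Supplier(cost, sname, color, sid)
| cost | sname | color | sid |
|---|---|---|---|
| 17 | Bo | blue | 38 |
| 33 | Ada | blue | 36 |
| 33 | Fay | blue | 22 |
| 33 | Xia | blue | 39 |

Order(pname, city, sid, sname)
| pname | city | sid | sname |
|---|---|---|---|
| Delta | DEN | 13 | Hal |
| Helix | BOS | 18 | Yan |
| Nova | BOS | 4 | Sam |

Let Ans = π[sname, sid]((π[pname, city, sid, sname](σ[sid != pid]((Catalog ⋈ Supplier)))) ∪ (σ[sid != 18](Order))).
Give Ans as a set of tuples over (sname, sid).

Catalog ⋈ Supplier (natural join on cost, color): {(17, blue, Delta, LA, 37, Bo, 38), (17, blue, Gamma, NYC, 10, Bo, 38), (33, blue, Argo, DEN, 22, Ada, 36), (33, blue, Argo, DEN, 22, Fay, 22), (33, blue, Argo, DEN, 22, Xia, 39)}
Apply σ_{sid != pid}; surviving tuples: {(17, blue, Delta, LA, 37, Bo, 38), (17, blue, Gamma, NYC, 10, Bo, 38), (33, blue, Argo, DEN, 22, Ada, 36), (33, blue, Argo, DEN, 22, Xia, 39)}
π_{pname, city, sid, sname} gives {(Argo, DEN, 36, Ada), (Argo, DEN, 39, Xia), (Delta, LA, 38, Bo), (Gamma, NYC, 38, Bo)}.
Apply σ_{sid != 18}; surviving tuples: {(Delta, DEN, 13, Hal), (Nova, BOS, 4, Sam)}
Union: {(Argo, DEN, 36, Ada), (Argo, DEN, 39, Xia), (Delta, LA, 38, Bo), (Gamma, NYC, 38, Bo)} with {(Delta, DEN, 13, Hal), (Nova, BOS, 4, Sam)} → {(Argo, DEN, 36, Ada), (Argo, DEN, 39, Xia), (Delta, DEN, 13, Hal), (Delta, LA, 38, Bo), (Gamma, NYC, 38, Bo), (Nova, BOS, 4, Sam)}
π_{sname, sid} gives {(Ada, 36), (Bo, 38), (Hal, 13), (Sam, 4), (Xia, 39)} (1 duplicate(s) eliminated).

{(Ada, 36), (Bo, 38), (Hal, 13), (Sam, 4), (Xia, 39)}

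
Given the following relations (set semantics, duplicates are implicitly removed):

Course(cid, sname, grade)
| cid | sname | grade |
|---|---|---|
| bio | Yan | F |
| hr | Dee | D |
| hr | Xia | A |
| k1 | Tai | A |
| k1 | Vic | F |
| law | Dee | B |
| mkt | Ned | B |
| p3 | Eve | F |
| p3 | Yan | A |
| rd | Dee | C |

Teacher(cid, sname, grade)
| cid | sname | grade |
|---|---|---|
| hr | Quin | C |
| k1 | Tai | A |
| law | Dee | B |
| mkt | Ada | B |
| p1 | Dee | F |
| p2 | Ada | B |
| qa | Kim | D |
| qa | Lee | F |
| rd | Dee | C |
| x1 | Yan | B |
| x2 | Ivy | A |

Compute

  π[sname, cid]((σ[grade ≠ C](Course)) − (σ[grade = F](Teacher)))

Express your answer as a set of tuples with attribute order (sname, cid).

σ[grade ≠ C]: keep tuples satisfying grade ≠ C → {(bio, Yan, F), (hr, Dee, D), (hr, Xia, A), (k1, Tai, A), (k1, Vic, F), (law, Dee, B), (mkt, Ned, B), (p3, Eve, F), (p3, Yan, A)}
σ[grade = F]: keep tuples satisfying grade = F → {(p1, Dee, F), (qa, Lee, F)}
Difference: {(bio, Yan, F), (hr, Dee, D), (hr, Xia, A), (k1, Tai, A), (k1, Vic, F), (law, Dee, B), (mkt, Ned, B), (p3, Eve, F), (p3, Yan, A)} with {(p1, Dee, F), (qa, Lee, F)} → {(bio, Yan, F), (hr, Dee, D), (hr, Xia, A), (k1, Tai, A), (k1, Vic, F), (law, Dee, B), (mkt, Ned, B), (p3, Eve, F), (p3, Yan, A)}
π_{sname, cid} gives {(Dee, hr), (Dee, law), (Eve, p3), (Ned, mkt), (Tai, k1), (Vic, k1), (Xia, hr), (Yan, bio), (Yan, p3)}.

{(Dee, hr), (Dee, law), (Eve, p3), (Ned, mkt), (Tai, k1), (Vic, k1), (Xia, hr), (Yan, bio), (Yan, p3)}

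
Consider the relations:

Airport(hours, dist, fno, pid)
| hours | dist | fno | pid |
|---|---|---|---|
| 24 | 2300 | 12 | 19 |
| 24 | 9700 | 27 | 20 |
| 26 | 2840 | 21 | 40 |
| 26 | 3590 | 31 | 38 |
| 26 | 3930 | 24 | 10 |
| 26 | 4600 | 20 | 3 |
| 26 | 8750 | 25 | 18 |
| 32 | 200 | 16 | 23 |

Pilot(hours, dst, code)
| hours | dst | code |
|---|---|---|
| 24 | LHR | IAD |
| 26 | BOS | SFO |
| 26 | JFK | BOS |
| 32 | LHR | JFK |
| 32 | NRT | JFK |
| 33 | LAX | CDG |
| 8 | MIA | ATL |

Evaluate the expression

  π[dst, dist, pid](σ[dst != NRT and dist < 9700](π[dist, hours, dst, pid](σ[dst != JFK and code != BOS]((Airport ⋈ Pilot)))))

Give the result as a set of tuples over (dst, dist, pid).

Joining Airport and Pilot on hours yields {(24, 2300, 12, 19, LHR, IAD), (24, 9700, 27, 20, LHR, IAD), (26, 2840, 21, 40, BOS, SFO), (26, 2840, 21, 40, JFK, BOS), (26, 3590, 31, 38, BOS, SFO), (26, 3590, 31, 38, JFK, BOS), (26, 3930, 24, 10, BOS, SFO), (26, 3930, 24, 10, JFK, BOS), (26, 4600, 20, 3, BOS, SFO), (26, 4600, 20, 3, JFK, BOS), (26, 8750, 25, 18, BOS, SFO), (26, 8750, 25, 18, JFK, BOS), (32, 200, 16, 23, LHR, JFK), (32, 200, 16, 23, NRT, JFK)}.
Filtering on dst != JFK and code != BOS leaves {(24, 2300, 12, 19, LHR, IAD), (24, 9700, 27, 20, LHR, IAD), (26, 2840, 21, 40, BOS, SFO), (26, 3590, 31, 38, BOS, SFO), (26, 3930, 24, 10, BOS, SFO), (26, 4600, 20, 3, BOS, SFO), (26, 8750, 25, 18, BOS, SFO), (32, 200, 16, 23, LHR, JFK), (32, 200, 16, 23, NRT, JFK)}.
Projecting to dist, hours, dst, pid: {(200, 32, LHR, 23), (200, 32, NRT, 23), (2300, 24, LHR, 19), (2840, 26, BOS, 40), (3590, 26, BOS, 38), (3930, 26, BOS, 10), (4600, 26, BOS, 3), (8750, 26, BOS, 18), (9700, 24, LHR, 20)}
Filtering on dst != NRT and dist < 9700 leaves {(200, 32, LHR, 23), (2300, 24, LHR, 19), (2840, 26, BOS, 40), (3590, 26, BOS, 38), (3930, 26, BOS, 10), (4600, 26, BOS, 3), (8750, 26, BOS, 18)}.
Projecting to dst, dist, pid: {(BOS, 2840, 40), (BOS, 3590, 38), (BOS, 3930, 10), (BOS, 4600, 3), (BOS, 8750, 18), (LHR, 200, 23), (LHR, 2300, 19)}

{(BOS, 2840, 40), (BOS, 3590, 38), (BOS, 3930, 10), (BOS, 4600, 3), (BOS, 8750, 18), (LHR, 200, 23), (LHR, 2300, 19)}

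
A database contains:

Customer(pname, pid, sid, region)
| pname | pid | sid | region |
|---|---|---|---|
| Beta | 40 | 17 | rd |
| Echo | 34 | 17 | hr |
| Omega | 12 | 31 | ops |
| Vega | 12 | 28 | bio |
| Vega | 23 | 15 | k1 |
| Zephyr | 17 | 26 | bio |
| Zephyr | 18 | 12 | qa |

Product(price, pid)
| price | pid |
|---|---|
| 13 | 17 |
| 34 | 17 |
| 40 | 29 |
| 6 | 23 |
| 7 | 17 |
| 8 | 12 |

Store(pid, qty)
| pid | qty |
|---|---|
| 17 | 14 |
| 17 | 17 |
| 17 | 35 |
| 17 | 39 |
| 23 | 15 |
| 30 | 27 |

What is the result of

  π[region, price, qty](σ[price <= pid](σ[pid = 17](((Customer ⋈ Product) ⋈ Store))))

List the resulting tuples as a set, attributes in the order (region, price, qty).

{(bio, 13, 14), (bio, 13, 17), (bio, 13, 35), (bio, 13, 39), (bio, 7, 14), (bio, 7, 17), (bio, 7, 35), (bio, 7, 39)}

Joining Customer and Product on pid yields {(Omega, 12, 31, ops, 8), (Vega, 12, 28, bio, 8), (Vega, 23, 15, k1, 6), (Zephyr, 17, 26, bio, 13), (Zephyr, 17, 26, bio, 34), (Zephyr, 17, 26, bio, 7)}.
Joining (Customer ⋈ Product) and Store on pid yields {(Vega, 23, 15, k1, 6, 15), (Zephyr, 17, 26, bio, 13, 14), (Zephyr, 17, 26, bio, 13, 17), (Zephyr, 17, 26, bio, 13, 35), (Zephyr, 17, 26, bio, 13, 39), (Zephyr, 17, 26, bio, 34, 14), (Zephyr, 17, 26, bio, 34, 17), (Zephyr, 17, 26, bio, 34, 35), (Zephyr, 17, 26, bio, 34, 39), (Zephyr, 17, 26, bio, 7, 14), (Zephyr, 17, 26, bio, 7, 17), (Zephyr, 17, 26, bio, 7, 35), (Zephyr, 17, 26, bio, 7, 39)}.
Apply σ_{pid = 17}; surviving tuples: {(Zephyr, 17, 26, bio, 13, 14), (Zephyr, 17, 26, bio, 13, 17), (Zephyr, 17, 26, bio, 13, 35), (Zephyr, 17, 26, bio, 13, 39), (Zephyr, 17, 26, bio, 34, 14), (Zephyr, 17, 26, bio, 34, 17), (Zephyr, 17, 26, bio, 34, 35), (Zephyr, 17, 26, bio, 34, 39), (Zephyr, 17, 26, bio, 7, 14), (Zephyr, 17, 26, bio, 7, 17), (Zephyr, 17, 26, bio, 7, 35), (Zephyr, 17, 26, bio, 7, 39)}
Apply σ_{price <= pid}; surviving tuples: {(Zephyr, 17, 26, bio, 13, 14), (Zephyr, 17, 26, bio, 13, 17), (Zephyr, 17, 26, bio, 13, 35), (Zephyr, 17, 26, bio, 13, 39), (Zephyr, 17, 26, bio, 7, 14), (Zephyr, 17, 26, bio, 7, 17), (Zephyr, 17, 26, bio, 7, 35), (Zephyr, 17, 26, bio, 7, 39)}
Keep only column(s) region, price, qty: {(bio, 13, 14), (bio, 13, 17), (bio, 13, 35), (bio, 13, 39), (bio, 7, 14), (bio, 7, 17), (bio, 7, 35), (bio, 7, 39)}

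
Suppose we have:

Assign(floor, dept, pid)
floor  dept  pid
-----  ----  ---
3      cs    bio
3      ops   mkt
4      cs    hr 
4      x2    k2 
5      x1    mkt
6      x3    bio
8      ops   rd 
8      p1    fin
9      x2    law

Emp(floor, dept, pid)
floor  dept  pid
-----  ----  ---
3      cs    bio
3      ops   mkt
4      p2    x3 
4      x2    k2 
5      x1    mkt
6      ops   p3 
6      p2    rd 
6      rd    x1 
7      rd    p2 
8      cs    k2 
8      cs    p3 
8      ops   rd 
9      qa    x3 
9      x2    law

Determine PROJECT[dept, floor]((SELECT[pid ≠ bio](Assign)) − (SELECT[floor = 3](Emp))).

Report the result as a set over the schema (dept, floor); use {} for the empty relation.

Selection pid ≠ bio: {(3, ops, mkt), (4, cs, hr), (4, x2, k2), (5, x1, mkt), (8, ops, rd), (8, p1, fin), (9, x2, law)}
Selection floor = 3: {(3, cs, bio), (3, ops, mkt)}
Difference: {(3, ops, mkt), (4, cs, hr), (4, x2, k2), (5, x1, mkt), (8, ops, rd), (8, p1, fin), (9, x2, law)} with {(3, cs, bio), (3, ops, mkt)} → {(4, cs, hr), (4, x2, k2), (5, x1, mkt), (8, ops, rd), (8, p1, fin), (9, x2, law)}
Keep only column(s) dept, floor: {(cs, 4), (ops, 8), (p1, 8), (x1, 5), (x2, 4), (x2, 9)}

{(cs, 4), (ops, 8), (p1, 8), (x1, 5), (x2, 4), (x2, 9)}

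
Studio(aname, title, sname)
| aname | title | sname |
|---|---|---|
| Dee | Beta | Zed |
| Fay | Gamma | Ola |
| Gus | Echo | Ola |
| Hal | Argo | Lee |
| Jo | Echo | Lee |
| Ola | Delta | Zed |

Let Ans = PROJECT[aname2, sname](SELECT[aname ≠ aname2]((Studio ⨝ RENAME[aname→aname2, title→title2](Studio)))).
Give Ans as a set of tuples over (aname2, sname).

ρ[aname→aname2, title→title2]: schema becomes (aname2, title2, sname); tuples unchanged.
Studio ⋈ RENAME[aname→aname2, title→title2](Studio) (natural join on sname): {(Dee, Beta, Zed, Dee, Beta), (Dee, Beta, Zed, Ola, Delta), (Fay, Gamma, Ola, Fay, Gamma), (Fay, Gamma, Ola, Gus, Echo), (Gus, Echo, Ola, Fay, Gamma), (Gus, Echo, Ola, Gus, Echo), (Hal, Argo, Lee, Hal, Argo), (Hal, Argo, Lee, Jo, Echo), (Jo, Echo, Lee, Hal, Argo), (Jo, Echo, Lee, Jo, Echo), (Ola, Delta, Zed, Dee, Beta), (Ola, Delta, Zed, Ola, Delta)}
σ[aname ≠ aname2]: keep tuples satisfying aname ≠ aname2 → {(Dee, Beta, Zed, Ola, Delta), (Fay, Gamma, Ola, Gus, Echo), (Gus, Echo, Ola, Fay, Gamma), (Hal, Argo, Lee, Jo, Echo), (Jo, Echo, Lee, Hal, Argo), (Ola, Delta, Zed, Dee, Beta)}
π[aname2, sname]: project onto (aname2, sname) → {(Dee, Zed), (Fay, Ola), (Gus, Ola), (Hal, Lee), (Jo, Lee), (Ola, Zed)}

{(Dee, Zed), (Fay, Ola), (Gus, Ola), (Hal, Lee), (Jo, Lee), (Ola, Zed)}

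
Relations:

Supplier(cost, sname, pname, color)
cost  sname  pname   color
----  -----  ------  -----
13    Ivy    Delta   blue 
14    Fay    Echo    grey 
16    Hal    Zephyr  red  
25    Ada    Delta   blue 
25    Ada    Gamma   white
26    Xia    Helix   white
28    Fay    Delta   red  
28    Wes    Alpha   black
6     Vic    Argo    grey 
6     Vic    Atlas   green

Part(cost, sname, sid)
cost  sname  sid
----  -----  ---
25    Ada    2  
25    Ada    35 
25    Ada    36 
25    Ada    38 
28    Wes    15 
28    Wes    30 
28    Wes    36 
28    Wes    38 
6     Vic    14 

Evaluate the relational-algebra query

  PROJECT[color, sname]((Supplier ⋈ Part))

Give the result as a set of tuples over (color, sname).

{(black, Wes), (blue, Ada), (green, Vic), (grey, Vic), (white, Ada)}

Natural join on cost, sname: {(25, Ada, Delta, blue, 2), (25, Ada, Delta, blue, 35), (25, Ada, Delta, blue, 36), (25, Ada, Delta, blue, 38), (25, Ada, Gamma, white, 2), (25, Ada, Gamma, white, 35), (25, Ada, Gamma, white, 36), (25, Ada, Gamma, white, 38), (28, Wes, Alpha, black, 15), (28, Wes, Alpha, black, 30), (28, Wes, Alpha, black, 36), (28, Wes, Alpha, black, 38), (6, Vic, Argo, grey, 14), (6, Vic, Atlas, green, 14)}
Projecting to color, sname (9 duplicate(s) eliminated): {(black, Wes), (blue, Ada), (green, Vic), (grey, Vic), (white, Ada)}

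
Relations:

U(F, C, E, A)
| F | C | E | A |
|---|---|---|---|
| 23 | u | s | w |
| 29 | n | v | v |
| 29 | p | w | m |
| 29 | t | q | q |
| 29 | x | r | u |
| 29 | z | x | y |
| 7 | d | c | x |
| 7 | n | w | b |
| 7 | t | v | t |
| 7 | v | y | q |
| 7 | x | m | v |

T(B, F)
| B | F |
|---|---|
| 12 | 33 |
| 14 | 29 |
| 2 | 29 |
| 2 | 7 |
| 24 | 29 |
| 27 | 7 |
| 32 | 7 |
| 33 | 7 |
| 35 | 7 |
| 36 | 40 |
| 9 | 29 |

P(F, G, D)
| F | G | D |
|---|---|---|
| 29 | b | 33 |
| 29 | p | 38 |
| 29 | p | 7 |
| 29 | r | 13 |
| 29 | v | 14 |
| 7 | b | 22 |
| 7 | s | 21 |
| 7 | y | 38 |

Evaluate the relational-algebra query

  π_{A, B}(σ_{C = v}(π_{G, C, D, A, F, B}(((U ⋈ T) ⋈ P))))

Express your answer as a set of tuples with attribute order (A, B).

{(q, 2), (q, 27), (q, 32), (q, 33), (q, 35)}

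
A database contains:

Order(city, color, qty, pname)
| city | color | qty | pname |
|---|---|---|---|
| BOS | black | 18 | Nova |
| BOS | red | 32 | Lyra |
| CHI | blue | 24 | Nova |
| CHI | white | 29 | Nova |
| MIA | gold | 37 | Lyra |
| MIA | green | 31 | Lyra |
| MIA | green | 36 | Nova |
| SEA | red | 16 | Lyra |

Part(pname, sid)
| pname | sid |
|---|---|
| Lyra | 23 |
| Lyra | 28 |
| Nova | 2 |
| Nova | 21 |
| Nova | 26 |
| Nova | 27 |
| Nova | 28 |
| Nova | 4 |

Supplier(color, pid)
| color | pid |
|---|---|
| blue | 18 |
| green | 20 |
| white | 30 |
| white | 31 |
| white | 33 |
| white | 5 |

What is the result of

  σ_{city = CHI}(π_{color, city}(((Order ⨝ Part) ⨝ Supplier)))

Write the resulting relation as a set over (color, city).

{(blue, CHI), (white, CHI)}

Natural join on pname: {(BOS, black, 18, Nova, 2), (BOS, black, 18, Nova, 21), (BOS, black, 18, Nova, 26), (BOS, black, 18, Nova, 27), (BOS, black, 18, Nova, 28), (BOS, black, 18, Nova, 4), (BOS, red, 32, Lyra, 23), (BOS, red, 32, Lyra, 28), (CHI, blue, 24, Nova, 2), (CHI, blue, 24, Nova, 21), (CHI, blue, 24, Nova, 26), (CHI, blue, 24, Nova, 27), (CHI, blue, 24, Nova, 28), (CHI, blue, 24, Nova, 4), (CHI, white, 29, Nova, 2), (CHI, white, 29, Nova, 21), (CHI, white, 29, Nova, 26), (CHI, white, 29, Nova, 27), (CHI, white, 29, Nova, 28), (CHI, white, 29, Nova, 4), (MIA, gold, 37, Lyra, 23), (MIA, gold, 37, Lyra, 28), (MIA, green, 31, Lyra, 23), (MIA, green, 31, Lyra, 28), (MIA, green, 36, Nova, 2), (MIA, green, 36, Nova, 21), (MIA, green, 36, Nova, 26), (MIA, green, 36, Nova, 27), (MIA, green, 36, Nova, 28), (MIA, green, 36, Nova, 4), (SEA, red, 16, Lyra, 23), (SEA, red, 16, Lyra, 28)}
Natural join on color: {(CHI, blue, 24, Nova, 2, 18), (CHI, blue, 24, Nova, 21, 18), (CHI, blue, 24, Nova, 26, 18), (CHI, blue, 24, Nova, 27, 18), (CHI, blue, 24, Nova, 28, 18), (CHI, blue, 24, Nova, 4, 18), (CHI, white, 29, Nova, 2, 30), (CHI, white, 29, Nova, 2, 31), (CHI, white, 29, Nova, 2, 33), (CHI, white, 29, Nova, 2, 5), (CHI, white, 29, Nova, 21, 30), (CHI, white, 29, Nova, 21, 31), (CHI, white, 29, Nova, 21, 33), (CHI, white, 29, Nova, 21, 5), (CHI, white, 29, Nova, 26, 30), (CHI, white, 29, Nova, 26, 31), (CHI, white, 29, Nova, 26, 33), (CHI, white, 29, Nova, 26, 5), (CHI, white, 29, Nova, 27, 30), (CHI, white, 29, Nova, 27, 31), (CHI, white, 29, Nova, 27, 33), (CHI, white, 29, Nova, 27, 5), (CHI, white, 29, Nova, 28, 30), (CHI, white, 29, Nova, 28, 31), (CHI, white, 29, Nova, 28, 33), (CHI, white, 29, Nova, 28, 5), (CHI, white, 29, Nova, 4, 30), (CHI, white, 29, Nova, 4, 31), (CHI, white, 29, Nova, 4, 33), (CHI, white, 29, Nova, 4, 5), (MIA, green, 31, Lyra, 23, 20), (MIA, green, 31, Lyra, 28, 20), (MIA, green, 36, Nova, 2, 20), (MIA, green, 36, Nova, 21, 20), (MIA, green, 36, Nova, 26, 20), (MIA, green, 36, Nova, 27, 20), (MIA, green, 36, Nova, 28, 20), (MIA, green, 36, Nova, 4, 20)}
Keep only column(s) color, city (35 duplicate(s) eliminated): {(blue, CHI), (green, MIA), (white, CHI)}
Selection city = CHI: {(blue, CHI), (white, CHI)}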